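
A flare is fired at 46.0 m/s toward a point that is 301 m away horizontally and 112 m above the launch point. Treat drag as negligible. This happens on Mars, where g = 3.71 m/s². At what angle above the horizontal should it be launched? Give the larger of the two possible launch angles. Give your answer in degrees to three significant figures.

Trajectory: y = x tanθ − g x² (1 + tan²θ)/(2v₀²). With x = 301, y = 112, v₀ = 46.0, g = 3.71:
79.43 tan²θ − 301 tanθ + (191.4) = 0.
tanθ = [301 ± √(301² − 4 × 79.43 × (191.4))] / (2 × 79.43) = (301 ± 172.6) / 158.9, giving tanθ = 0.8084 or 2.981.
θ = 38.95° or 71.46°; the larger is 71.46°.

71.5°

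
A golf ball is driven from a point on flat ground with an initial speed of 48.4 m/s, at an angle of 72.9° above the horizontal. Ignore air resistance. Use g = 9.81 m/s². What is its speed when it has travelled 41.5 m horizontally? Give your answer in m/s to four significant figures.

vₓ = 48.40 cos 72.9° = 14.23 m/s; v_y0 = 48.40 sin 72.9° = 46.26 m/s.
x = vₓ t ⇒ t = 41.5/14.23 = 2.916 s.
Vertical velocity there: v_y = v_y0 − g t = 46.26 − 9.81 × 2.916 = 17.65 m/s.
Speed: √(vₓ² + v_y²) = √(14.23² + 17.65²) = 22.68 m/s.

22.68 m/s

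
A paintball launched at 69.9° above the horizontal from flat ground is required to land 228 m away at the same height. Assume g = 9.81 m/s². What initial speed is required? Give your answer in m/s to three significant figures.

58.9 m/s

On level ground R = v₀² sin 2θ / g ⇒ v₀ = √(gR / sin 2θ).
v₀ = √(9.81 × 228 / sin 139.8°) = √(2237 / 0.6455) = √3465.3 = 58.87 m/s.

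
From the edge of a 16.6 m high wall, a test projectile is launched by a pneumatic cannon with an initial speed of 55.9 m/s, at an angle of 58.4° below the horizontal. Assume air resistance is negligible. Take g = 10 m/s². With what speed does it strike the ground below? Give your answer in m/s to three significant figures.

58.8 m/s

Resolve: vₓ = 55.90 cos 58.4° = 29.29 m/s and v_y0 = −47.61 m/s (downward).
The projectile lands when y = 16.6 + (−47.61) t − ½·10.0·t² = 0. Positive root: t = (−47.61 + √(47.61² + 2·10.0·16.6)) / 10.0 = (−47.61 + 50.98) / 10.0 = 0.3367 s.
Vertical velocity at impact: v_y = v_y0 − g t = −47.61 − 10.0 × 0.3367 = −50.98 m/s.
Speed: |v| = √(vₓ² + v_y²) = √(29.29² + 50.98²) = 58.79 m/s.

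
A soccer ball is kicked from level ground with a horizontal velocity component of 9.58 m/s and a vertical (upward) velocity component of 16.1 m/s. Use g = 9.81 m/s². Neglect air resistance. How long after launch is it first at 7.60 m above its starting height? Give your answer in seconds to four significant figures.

0.5716 s

Require v_y0 t − ½ g t² = 7.60, i.e. 4.905 t² − 16.10 t + 7.60 = 0.
t = [16.10 ± √(16.10² − 2·9.81·7.60)] / 9.81 = (16.10 ± 10.49) / 9.81, so t = 0.5716 s or t = 2.711 s.
The first (ascending) time is 0.5716 s.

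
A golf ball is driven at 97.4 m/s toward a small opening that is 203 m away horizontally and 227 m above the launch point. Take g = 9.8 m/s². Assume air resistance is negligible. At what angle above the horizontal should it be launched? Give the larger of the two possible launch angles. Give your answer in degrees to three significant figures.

Trajectory: y = x tanθ − g x² (1 + tan²θ)/(2v₀²). With x = 203, y = 227, v₀ = 97.4, g = 9.80:
21.28 tan²θ − 203 tanθ + (248.3) = 0.
tanθ = [203 ± √(203² − 4 × 21.28 × (248.3))] / (2 × 21.28) = (203 ± 141.7) / 42.57, giving tanθ = 1.441 or 8.097.
θ = 55.24° or 82.96°; the larger is 82.96°.

83.0°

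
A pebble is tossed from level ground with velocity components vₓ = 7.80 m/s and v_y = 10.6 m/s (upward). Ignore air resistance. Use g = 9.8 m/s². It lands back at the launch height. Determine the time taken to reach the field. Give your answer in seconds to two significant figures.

2.2 s

It returns to y = 0 when t = 2 v_y0 / g = 2(10.60)/9.80 = 2.163 s.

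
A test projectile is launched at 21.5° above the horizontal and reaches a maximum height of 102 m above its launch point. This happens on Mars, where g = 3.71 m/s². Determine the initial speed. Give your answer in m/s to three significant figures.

75.1 m/s

At the peak v_y = 0, so v_y0 = √(2gH) = √(2 × 3.71 × 102) = 27.51 m/s.
v_y0 = v₀ sin θ ⇒ v₀ = 27.51 / sin 21.5° = 75.06 m/s.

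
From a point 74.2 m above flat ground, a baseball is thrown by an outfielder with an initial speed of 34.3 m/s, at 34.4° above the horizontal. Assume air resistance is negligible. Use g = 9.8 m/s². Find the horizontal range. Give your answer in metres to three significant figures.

Horizontal component vₓ = 34.30 cos 34.4° = 28.30 m/s; vertical v_y0 = 34.30 sin 34.4° = 19.38 m/s.
With up positive and y = 0 at the ground: y(t) = 74.2 + (19.38) t − 4.900 t². Setting y = 0 and taking the positive root: t = [19.38 + √(19.38² + 2·9.80·74.2)] / 9.80 = (19.38 + 42.78) / 9.80 = 6.342 s.
Horizontal distance: R = vₓ t = 28.30 × 6.342 = 179.5 m.

179 m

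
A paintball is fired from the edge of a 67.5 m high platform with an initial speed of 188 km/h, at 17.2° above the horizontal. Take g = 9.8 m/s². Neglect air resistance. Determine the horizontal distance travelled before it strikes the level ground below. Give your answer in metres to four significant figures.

279.8 m

Convert: 188 km/h = 188/3.6 = 52.22 m/s.
Resolve: vₓ = 52.22 cos 17.2° = 49.89 m/s and v_y0 = 52.22 sin 17.2° = 15.44 m/s.
With up positive and y = 0 at the ground: y(t) = 67.5 + (15.44) t − 4.900 t². Setting y = 0 and taking the positive root: t = [15.44 + √(15.44² + 2·9.80·67.5)] / 9.80 = (15.44 + 39.52) / 9.80 = 5.608 s.
Horizontal distance: R = vₓ t = 49.89 × 5.608 = 279.8 m.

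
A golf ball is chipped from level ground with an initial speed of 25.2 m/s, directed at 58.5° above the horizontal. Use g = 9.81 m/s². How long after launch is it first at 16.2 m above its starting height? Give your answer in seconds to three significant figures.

0.968 s

Resolve: vₓ = 25.20 cos 58.5° = 13.17 m/s and v_y0 = 25.20 sin 58.5° = 21.49 m/s.
Set y = v_y0 t − ½ g t² = 16.2: 4.905 t² − 21.49 t + 16.2 = 0.
t = [21.49 ± √(21.49² − 2·9.81·16.2)] / 9.81 = (21.49 ± 11.99) / 9.81, so t = 0.9678 s or t = 3.413 s.
The first (ascending) time is 0.9678 s.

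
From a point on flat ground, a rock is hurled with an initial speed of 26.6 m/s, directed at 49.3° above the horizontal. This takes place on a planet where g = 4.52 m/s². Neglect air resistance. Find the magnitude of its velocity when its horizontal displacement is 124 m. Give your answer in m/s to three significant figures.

21.2 m/s

Resolve: vₓ = 26.60 cos 49.3° = 17.35 m/s and v_y0 = 26.60 sin 49.3° = 20.17 m/s.
At x = 124 m, t = x/vₓ = 124/17.35 = 7.149 s.
Vertical velocity there: v_y = v_y0 − g t = 20.17 − 4.52 × 7.149 = −12.15 m/s.
Speed: √(vₓ² + v_y²) = √(17.35² + 12.15²) = 21.18 m/s.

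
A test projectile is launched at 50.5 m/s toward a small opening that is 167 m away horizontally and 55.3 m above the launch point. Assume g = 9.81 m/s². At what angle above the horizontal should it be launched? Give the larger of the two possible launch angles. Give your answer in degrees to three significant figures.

Trajectory: y = x tanθ − g x² (1 + tan²θ)/(2v₀²). With x = 167, y = 55.3, v₀ = 50.5, g = 9.81:
53.64 tan²θ − 167 tanθ + (108.9) = 0.
tanθ = [167 ± √(167² − 4 × 53.64 × (108.9))] / (2 × 53.64) = (167 ± 67.19) / 107.3, giving tanθ = 0.9303 or 2.183.
θ = 42.93° or 65.39°; the larger is 65.39°.

65.4°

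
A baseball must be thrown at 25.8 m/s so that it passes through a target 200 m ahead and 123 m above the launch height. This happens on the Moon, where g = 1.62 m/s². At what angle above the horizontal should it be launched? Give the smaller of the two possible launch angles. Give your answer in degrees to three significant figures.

Trajectory: y = x tanθ − g x² (1 + tan²θ)/(2v₀²). With x = 200, y = 123, v₀ = 25.8, g = 1.62:
48.67 tan²θ − 200 tanθ + (171.7) = 0.
tanθ = [200 ± √(200² − 4 × 48.67 × (171.7))] / (2 × 48.67) = (200 ± 81.09) / 97.35, giving tanθ = 1.222 or 2.887.
θ = 50.69° or 70.90°; the smaller is 50.69°.

50.7°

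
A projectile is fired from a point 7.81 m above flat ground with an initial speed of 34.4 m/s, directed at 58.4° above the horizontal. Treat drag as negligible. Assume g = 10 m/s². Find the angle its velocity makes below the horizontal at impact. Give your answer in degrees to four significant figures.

Horizontal component vₓ = 34.40 cos 58.4° = 18.03 m/s; vertical v_y0 = 34.40 sin 58.4° = 29.30 m/s.
With up positive and y = 0 at the ground: y(t) = 7.81 + (29.30) t − 5.000 t². Setting y = 0 and taking the positive root: t = [29.30 + √(29.30² + 2·10.0·7.81)] / 10.0 = (29.30 + 31.85) / 10.0 = 6.115 s.
At impact: v_y = v_y0 − g t = −31.85 m/s; vₓ = 18.03 m/s.
Angle below horizontal: arctan(|v_y|/vₓ) = arctan(31.85/18.03) = 60.50°.

60.50°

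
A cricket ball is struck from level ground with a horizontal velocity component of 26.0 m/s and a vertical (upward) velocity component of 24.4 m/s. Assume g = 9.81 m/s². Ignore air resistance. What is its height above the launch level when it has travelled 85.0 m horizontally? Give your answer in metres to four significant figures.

Time to reach x = 85.0 m: t = x/vₓ = 85.0/26.00 = 3.269 s.
Height: y = v_y0 t − ½ g t² = 24.40 × 3.269 − 4.905 × 3.269² = 79.77 − 52.42 = 27.35 m.

27.35 m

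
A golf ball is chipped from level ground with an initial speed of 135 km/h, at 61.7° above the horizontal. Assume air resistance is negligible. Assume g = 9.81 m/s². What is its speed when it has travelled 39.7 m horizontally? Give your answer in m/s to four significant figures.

Convert: 135 km/h = 135/3.6 = 37.50 m/s.
Resolve: vₓ = 37.50 cos 61.7° = 17.78 m/s and v_y0 = 37.50 sin 61.7° = 33.02 m/s.
x = vₓ t ⇒ t = 39.7/17.78 = 2.233 s.
Vertical velocity there: v_y = v_y0 − g t = 33.02 − 9.81 × 2.233 = 11.11 m/s.
Speed: √(vₓ² + v_y²) = √(17.78² + 11.11²) = 20.97 m/s.

20.97 m/s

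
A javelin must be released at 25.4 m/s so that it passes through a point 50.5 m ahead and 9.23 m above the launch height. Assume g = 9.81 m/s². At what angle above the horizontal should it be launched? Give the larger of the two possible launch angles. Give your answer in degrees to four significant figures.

Trajectory: y = x tanθ − g x² (1 + tan²θ)/(2v₀²). With x = 50.5, y = 9.23, v₀ = 25.4, g = 9.81:
19.39 tan²θ − 50.5 tanθ + (28.62) = 0.
tanθ = [50.5 ± √(50.5² − 4 × 19.39 × (28.62))] / (2 × 19.39) = (50.5 ± 18.18) / 38.78, giving tanθ = 0.8333 or 1.771.
θ = 39.81° or 60.55°; the larger is 60.55°.

60.55°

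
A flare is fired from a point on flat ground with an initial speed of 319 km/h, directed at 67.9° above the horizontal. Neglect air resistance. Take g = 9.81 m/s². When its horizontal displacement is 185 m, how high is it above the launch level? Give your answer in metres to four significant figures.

304.6 m

Convert: 319 km/h = 319/3.6 = 88.61 m/s.
Components: vₓ = 88.61 cos 67.9° = 33.34 m/s, v_y0 = 88.61 sin 67.9° = 82.10 m/s.
Time to reach x = 185 m: t = x/vₓ = 185/33.34 = 5.549 s.
Height: y = v_y0 t − ½ g t² = 82.10 × 5.549 − 4.905 × 5.549² = 455.6 − 151.0 = 304.6 m.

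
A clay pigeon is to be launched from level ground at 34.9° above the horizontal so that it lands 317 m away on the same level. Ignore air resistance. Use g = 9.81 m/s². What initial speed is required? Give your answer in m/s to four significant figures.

From R = (v₀² / g) sin 2θ: v₀ = √(gR / sin 2θ).
v₀ = √(9.81 × 317 / sin 69.80°) = √(3110 / 0.9385) = √3313.6 = 57.56 m/s.

57.56 m/s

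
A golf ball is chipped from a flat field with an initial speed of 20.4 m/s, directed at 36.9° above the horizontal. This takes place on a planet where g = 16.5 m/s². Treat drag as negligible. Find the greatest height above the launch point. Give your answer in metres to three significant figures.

vₓ = 20.40 cos 36.9° = 16.31 m/s; v_y0 = 20.40 sin 36.9° = 12.25 m/s.
Peak height H = v_y0² / (2g) = 150.03 / 33.00 = 4.546 m.

4.55 m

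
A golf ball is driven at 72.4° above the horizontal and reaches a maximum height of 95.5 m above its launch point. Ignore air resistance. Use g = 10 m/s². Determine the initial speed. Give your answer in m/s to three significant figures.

45.8 m/s

At the peak v_y = 0, so v_y0 = √(2gH) = √(2 × 10.0 × 95.5) = 43.70 m/s.
v_y0 = v₀ sin θ ⇒ v₀ = 43.70 / sin 72.4° = 45.85 m/s.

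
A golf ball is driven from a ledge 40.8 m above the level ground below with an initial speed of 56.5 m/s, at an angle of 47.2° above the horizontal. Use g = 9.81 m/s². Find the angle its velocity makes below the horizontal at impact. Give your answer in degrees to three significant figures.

52.6°

Resolve: vₓ = 56.50 cos 47.2° = 38.39 m/s and v_y0 = 56.50 sin 47.2° = 41.46 m/s.
The projectile lands when y = 40.8 + (41.46) t − ½·9.81·t² = 0. Positive root: t = (41.46 + √(41.46² + 2·9.81·40.8)) / 9.81 = (41.46 + 50.19) / 9.81 = 9.342 s.
At impact: v_y = v_y0 − g t = −50.19 m/s; vₓ = 38.39 m/s.
Angle below horizontal: arctan(|v_y|/vₓ) = arctan(50.19/38.39) = 52.59°.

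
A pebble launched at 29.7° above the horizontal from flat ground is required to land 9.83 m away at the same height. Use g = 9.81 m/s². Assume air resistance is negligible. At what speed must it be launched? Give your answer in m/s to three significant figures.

10.6 m/s

On level ground R = v₀² sin 2θ / g ⇒ v₀ = √(gR / sin 2θ).
v₀ = √(9.81 × 9.83 / sin 59.40°) = √(96.43 / 0.8607) = √112.03 = 10.58 m/s.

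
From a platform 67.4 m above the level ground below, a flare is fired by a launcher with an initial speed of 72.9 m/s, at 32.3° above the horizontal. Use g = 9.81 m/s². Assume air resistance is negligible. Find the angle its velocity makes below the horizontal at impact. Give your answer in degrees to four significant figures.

40.85°

Resolve: vₓ = 72.90 cos 32.3° = 61.62 m/s and v_y0 = 72.90 sin 32.3° = 38.95 m/s.
Vertical motion (up positive, ground at y = 0): 4.905 t² − (38.95) t − 67.4 = 0, so t = (38.95 + √(38.95² + 2·9.81·67.4)) / 9.81 = (38.95 + 53.29) / 9.81 = 9.403 s.
At impact: v_y = v_y0 − g t = −53.29 m/s; vₓ = 61.62 m/s.
Angle below horizontal: arctan(|v_y|/vₓ) = arctan(53.29/61.62) = 40.85°.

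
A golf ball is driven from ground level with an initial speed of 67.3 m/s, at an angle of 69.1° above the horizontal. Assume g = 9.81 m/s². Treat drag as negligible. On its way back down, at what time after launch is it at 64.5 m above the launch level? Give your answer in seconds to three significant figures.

11.7 s

Components: vₓ = 67.30 cos 69.1° = 24.01 m/s, v_y0 = 67.30 sin 69.1° = 62.87 m/s.
Height y(t) = 62.87 t − 4.905 t² = 64.5 gives 4.905 t² − 62.87 t + 64.5 = 0.
Quadratic formula: t = (62.87 ± √2687.4) / 9.81 = (62.87 ± 51.84) / 9.81 → t = 1.125 s or 11.69 s.
The descending-branch root is 11.69 s.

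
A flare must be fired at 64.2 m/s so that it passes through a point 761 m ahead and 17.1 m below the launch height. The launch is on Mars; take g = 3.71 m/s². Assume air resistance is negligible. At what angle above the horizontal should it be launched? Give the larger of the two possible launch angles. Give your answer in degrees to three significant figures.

68.6°

Trajectory: y = x tanθ − g x² (1 + tan²θ)/(2v₀²). With x = 761, y = −17.1, v₀ = 64.2, g = 3.71:
260.6 tan²θ − 761 tanθ + (243.5) = 0.
tanθ = [761 ± √(761² − 4 × 260.6 × (243.5))] / (2 × 260.6) = (761 ± 570.3) / 521.3, giving tanθ = 0.3659 or 2.554.
θ = 20.10° or 68.62°; the larger is 68.62°.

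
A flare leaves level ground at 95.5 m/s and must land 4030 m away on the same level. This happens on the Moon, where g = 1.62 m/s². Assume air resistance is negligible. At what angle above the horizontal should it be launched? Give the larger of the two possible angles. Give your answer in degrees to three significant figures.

From R = (v₀²/g) sin 2θ: sin 2θ = 1.62 × 4030 / 9120.2 = 0.7158.
2θ = 45.71° or 180° − 45.71° = 134.3°, so θ = 22.86° or 67.14°.
The larger angle is 67.14°.

67.1°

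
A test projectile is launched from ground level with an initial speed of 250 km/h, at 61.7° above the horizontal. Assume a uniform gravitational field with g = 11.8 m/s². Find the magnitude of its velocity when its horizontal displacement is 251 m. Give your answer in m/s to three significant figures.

43.8 m/s

Convert: 250 km/h = 250/3.6 = 69.44 m/s.
vₓ = 69.44 cos 61.7° = 32.92 m/s; v_y0 = 69.44 sin 61.7° = 61.14 m/s.
Time to reach x = 251 m: t = x/vₓ = 251/32.92 = 7.624 s.
Vertical velocity there: v_y = v_y0 − g t = 61.14 − 11.8 × 7.624 = −28.82 m/s.
Speed: √(vₓ² + v_y²) = √(32.92² + 28.82²) = 43.75 m/s.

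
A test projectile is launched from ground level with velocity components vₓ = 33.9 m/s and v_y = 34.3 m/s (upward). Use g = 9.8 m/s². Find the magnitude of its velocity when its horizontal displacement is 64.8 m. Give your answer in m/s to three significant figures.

37.3 m/s

Time to reach x = 64.8 m: t = x/vₓ = 64.8/33.90 = 1.912 s.
Vertical velocity there: v_y = v_y0 − g t = 34.30 − 9.80 × 1.912 = 15.57 m/s.
Speed: √(vₓ² + v_y²) = √(33.90² + 15.57²) = 37.30 m/s.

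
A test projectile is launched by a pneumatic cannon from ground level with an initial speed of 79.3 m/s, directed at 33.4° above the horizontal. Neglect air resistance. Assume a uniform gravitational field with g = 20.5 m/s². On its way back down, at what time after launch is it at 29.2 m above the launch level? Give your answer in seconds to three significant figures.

3.43 s

Horizontal component vₓ = 79.30 cos 33.4° = 66.20 m/s; vertical v_y0 = 79.30 sin 33.4° = 43.65 m/s.
Require v_y0 t − ½ g t² = 29.2, i.e. 10.25 t² − 43.65 t + 29.2 = 0.
t = [43.65 ± √(43.65² − 2·20.5·29.2)] / 20.5 = (43.65 ± 26.62) / 20.5, so t = 0.8311 s or t = 3.428 s.
The descending-branch root is 3.428 s.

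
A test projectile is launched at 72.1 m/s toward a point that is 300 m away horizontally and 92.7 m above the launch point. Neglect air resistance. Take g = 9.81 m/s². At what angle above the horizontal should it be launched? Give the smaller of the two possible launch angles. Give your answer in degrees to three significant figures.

Trajectory: y = x tanθ − g x² (1 + tan²θ)/(2v₀²). With x = 300, y = 92.7, v₀ = 72.1, g = 9.81:
84.92 tan²θ − 300 tanθ + (177.6) = 0.
tanθ = [300 ± √(300² − 4 × 84.92 × (177.6))] / (2 × 84.92) = (300 ± 172.2) / 169.8, giving tanθ = 0.7522 or 2.780.
θ = 36.95° or 70.22°; the smaller is 36.95°.

37.0°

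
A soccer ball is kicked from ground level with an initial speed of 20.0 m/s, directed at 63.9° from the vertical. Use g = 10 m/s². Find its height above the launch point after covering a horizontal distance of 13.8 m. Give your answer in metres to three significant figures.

3.81 m

Horizontal component vₓ = 20.00 sin 63.9° = 17.96 m/s; vertical v_y0 = 20.00 cos 63.9° = 8.799 m/s.
x = vₓ t ⇒ t = 13.8/17.96 = 0.7684 s.
Height: y = v_y0 t − ½ g t² = 8.799 × 0.7684 − 5.000 × 0.7684² = 6.761 − 2.952 = 3.809 m.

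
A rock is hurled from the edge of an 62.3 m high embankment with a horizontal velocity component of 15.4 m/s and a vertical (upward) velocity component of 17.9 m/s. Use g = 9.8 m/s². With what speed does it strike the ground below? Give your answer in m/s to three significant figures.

42.2 m/s

Vertical motion (up positive, ground at y = 0): 4.900 t² − (17.90) t − 62.3 = 0, so t = (17.90 + √(17.90² + 2·9.80·62.3)) / 9.80 = (17.90 + 39.26) / 9.80 = 5.833 s.
Vertical velocity at impact: v_y = v_y0 − g t = 17.90 − 9.80 × 5.833 = −39.26 m/s.
Speed: |v| = √(vₓ² + v_y²) = √(15.40² + 39.26²) = 42.17 m/s.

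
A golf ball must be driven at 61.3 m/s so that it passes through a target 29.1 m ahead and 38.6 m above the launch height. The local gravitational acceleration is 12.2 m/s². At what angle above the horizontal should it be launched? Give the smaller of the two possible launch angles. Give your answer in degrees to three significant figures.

Trajectory: y = x tanθ − g x² (1 + tan²θ)/(2v₀²). With x = 29.1, y = 38.6, v₀ = 61.3, g = 12.2:
1.375 tan²θ − 29.1 tanθ + (39.97) = 0.
tanθ = [29.1 ± √(29.1² − 4 × 1.375 × (39.97))] / (2 × 1.375) = (29.1 ± 25.04) / 2.749, giving tanθ = 1.477 or 19.69.
θ = 55.89° or 87.09°; the smaller is 55.89°.

55.9°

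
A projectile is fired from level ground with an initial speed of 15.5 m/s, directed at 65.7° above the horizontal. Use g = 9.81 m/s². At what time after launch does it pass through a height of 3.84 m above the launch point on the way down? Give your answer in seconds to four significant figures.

2.576 s

Horizontal component vₓ = 15.50 cos 65.7° = 6.378 m/s; vertical v_y0 = 15.50 sin 65.7° = 14.13 m/s.
Set y = v_y0 t − ½ g t² = 3.84: 4.905 t² − 14.13 t + 3.84 = 0.
t = [14.13 ± √(14.13² − 2·9.81·3.84)] / 9.81 = (14.13 ± 11.15) / 9.81, so t = 0.3039 s or t = 2.576 s.
The descending-branch root is 2.576 s.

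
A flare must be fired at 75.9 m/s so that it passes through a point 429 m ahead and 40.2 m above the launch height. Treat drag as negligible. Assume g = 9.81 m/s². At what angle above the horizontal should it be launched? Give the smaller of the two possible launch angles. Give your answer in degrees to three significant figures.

Trajectory: y = x tanθ − g x² (1 + tan²θ)/(2v₀²). With x = 429, y = 40.2, v₀ = 75.9, g = 9.81:
156.7 tan²θ − 429 tanθ + (196.9) = 0.
tanθ = [429 ± √(429² − 4 × 156.7 × (196.9))] / (2 × 156.7) = (429 ± 246.2) / 313.4, giving tanθ = 0.5832 or 2.154.
θ = 30.25° or 65.10°; the smaller is 30.25°.

30.3°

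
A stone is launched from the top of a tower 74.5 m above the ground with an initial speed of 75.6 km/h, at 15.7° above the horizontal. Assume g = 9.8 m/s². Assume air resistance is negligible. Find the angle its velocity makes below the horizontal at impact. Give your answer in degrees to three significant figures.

62.4°

Convert: 75.6 km/h = 75.6/3.6 = 21.00 m/s.
Horizontal component vₓ = 21.00 cos 15.7° = 20.22 m/s; vertical v_y0 = 21.00 sin 15.7° = 5.683 m/s.
The projectile lands when y = 74.5 + (5.683) t − ½·9.80·t² = 0. Positive root: t = (5.683 + √(5.683² + 2·9.80·74.5)) / 9.80 = (5.683 + 38.63) / 9.80 = 4.522 s.
At impact: v_y = v_y0 − g t = −38.63 m/s; vₓ = 20.22 m/s.
Angle below horizontal: arctan(|v_y|/vₓ) = arctan(38.63/20.22) = 62.38°.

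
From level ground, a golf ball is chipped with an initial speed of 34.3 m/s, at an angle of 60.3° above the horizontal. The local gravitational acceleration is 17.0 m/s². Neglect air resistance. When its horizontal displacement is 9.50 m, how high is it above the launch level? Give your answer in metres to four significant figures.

14.00 m

Resolve: vₓ = 34.30 cos 60.3° = 16.99 m/s and v_y0 = 34.30 sin 60.3° = 29.79 m/s.
Time to reach x = 9.50 m: t = x/vₓ = 9.50/16.99 = 0.5590 s.
Height: y = v_y0 t − ½ g t² = 29.79 × 0.5590 − 8.500 × 0.5590² = 16.66 − 2.656 = 14.00 m.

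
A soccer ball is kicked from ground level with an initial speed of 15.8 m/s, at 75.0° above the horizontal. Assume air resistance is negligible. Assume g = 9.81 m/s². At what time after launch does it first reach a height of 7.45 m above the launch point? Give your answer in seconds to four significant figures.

Resolve: vₓ = 15.80 cos 75.0° = 4.089 m/s and v_y0 = 15.80 sin 75.0° = 15.26 m/s.
Set y = v_y0 t − ½ g t² = 7.45: 4.905 t² − 15.26 t + 7.45 = 0.
t = [15.26 ± √(15.26² − 2·9.81·7.45)] / 9.81 = (15.26 ± 9.314) / 9.81, so t = 0.6063 s or t = 2.505 s.
The first (ascending) time is 0.6063 s.

0.6063 s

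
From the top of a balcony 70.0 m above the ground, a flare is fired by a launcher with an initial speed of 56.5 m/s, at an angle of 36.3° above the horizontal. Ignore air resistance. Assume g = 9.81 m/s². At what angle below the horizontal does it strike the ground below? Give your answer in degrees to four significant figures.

Resolve: vₓ = 56.50 cos 36.3° = 45.53 m/s and v_y0 = 56.50 sin 36.3° = 33.45 m/s.
Vertical motion (up positive, ground at y = 0): 4.905 t² − (33.45) t − 70.0 = 0, so t = (33.45 + √(33.45² + 2·9.81·70.0)) / 9.81 = (33.45 + 49.92) / 9.81 = 8.499 s.
At impact: v_y = v_y0 − g t = −49.92 m/s; vₓ = 45.53 m/s.
Angle below horizontal: arctan(|v_y|/vₓ) = arctan(49.92/45.53) = 47.63°.

47.63°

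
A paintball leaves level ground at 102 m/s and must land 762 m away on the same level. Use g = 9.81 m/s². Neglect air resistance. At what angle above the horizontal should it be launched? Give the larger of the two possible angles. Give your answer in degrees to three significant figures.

R = v₀² sin 2θ / g gives sin 2θ = gR/v₀² = 9.81·762/102² = 0.7185.
2θ = 45.93° or 180° − 45.93° = 134.1°, so θ = 22.97° or 67.03°.
The larger angle is 67.03°.

67.0°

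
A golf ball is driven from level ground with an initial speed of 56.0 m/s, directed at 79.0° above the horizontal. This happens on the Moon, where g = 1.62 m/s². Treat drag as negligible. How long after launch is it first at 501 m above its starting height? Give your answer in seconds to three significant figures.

10.8 s

Horizontal component vₓ = 56.00 cos 79.0° = 10.69 m/s; vertical v_y0 = 56.00 sin 79.0° = 54.97 m/s.
Require v_y0 t − ½ g t² = 501, i.e. 0.8100 t² − 54.97 t + 501 = 0.
t = [54.97 ± √(54.97² − 2·1.62·501)] / 1.62 = (54.97 ± 37.40) / 1.62, so t = 10.85 s or t = 57.02 s.
The first (ascending) time is 10.85 s.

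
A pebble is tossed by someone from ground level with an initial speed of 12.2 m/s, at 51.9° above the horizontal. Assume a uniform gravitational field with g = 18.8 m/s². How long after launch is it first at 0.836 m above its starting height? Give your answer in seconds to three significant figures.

Resolve: vₓ = 12.20 cos 51.9° = 7.528 m/s and v_y0 = 12.20 sin 51.9° = 9.601 m/s.
Set y = v_y0 t − ½ g t² = 0.836: 9.400 t² − 9.601 t + 0.836 = 0.
Quadratic formula: t = (9.601 ± √60.738) / 18.8 = (9.601 ± 7.793) / 18.8 → t = 0.09612 s or 0.9252 s.
The first (ascending) time is 0.09612 s.

0.0961 s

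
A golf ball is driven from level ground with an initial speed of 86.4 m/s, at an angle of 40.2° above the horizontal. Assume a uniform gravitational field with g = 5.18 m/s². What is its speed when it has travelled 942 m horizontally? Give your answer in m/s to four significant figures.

68.45 m/s

Horizontal component vₓ = 86.40 cos 40.2° = 65.99 m/s; vertical v_y0 = 86.40 sin 40.2° = 55.77 m/s.
x = vₓ t ⇒ t = 942/65.99 = 14.27 s.
Vertical velocity there: v_y = v_y0 − g t = 55.77 − 5.18 × 14.27 = −18.17 m/s.
Speed: √(vₓ² + v_y²) = √(65.99² + 18.17²) = 68.45 m/s.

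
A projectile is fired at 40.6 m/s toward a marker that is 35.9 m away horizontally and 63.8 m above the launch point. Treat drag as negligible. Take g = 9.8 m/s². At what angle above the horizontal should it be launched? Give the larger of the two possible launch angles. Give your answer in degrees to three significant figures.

Trajectory: y = x tanθ − g x² (1 + tan²θ)/(2v₀²). With x = 35.9, y = 63.8, v₀ = 40.6, g = 9.80:
3.831 tan²θ − 35.9 tanθ + (67.63) = 0.
tanθ = [35.9 ± √(35.9² − 4 × 3.831 × (67.63))] / (2 × 3.831) = (35.9 ± 15.89) / 7.662, giving tanθ = 2.612 or 6.759.
θ = 69.05° or 81.58°; the larger is 81.58°.

81.6°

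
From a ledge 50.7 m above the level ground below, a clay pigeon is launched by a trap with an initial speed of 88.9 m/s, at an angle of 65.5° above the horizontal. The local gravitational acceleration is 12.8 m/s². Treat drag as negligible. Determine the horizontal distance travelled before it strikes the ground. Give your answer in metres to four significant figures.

488.0 m

Components: vₓ = 88.90 cos 65.5° = 36.87 m/s, v_y0 = 88.90 sin 65.5° = 80.90 m/s.
With up positive and y = 0 at the ground: y(t) = 50.7 + (80.90) t − 6.400 t². Setting y = 0 and taking the positive root: t = [80.90 + √(80.90² + 2·12.8·50.7)] / 12.8 = (80.90 + 88.56) / 12.8 = 13.24 s.
Horizontal distance: R = vₓ t = 36.87 × 13.24 = 488.0 m.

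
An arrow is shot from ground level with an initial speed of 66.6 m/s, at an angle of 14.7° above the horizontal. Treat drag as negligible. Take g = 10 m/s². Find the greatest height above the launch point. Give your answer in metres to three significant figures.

Horizontal component vₓ = 66.60 cos 14.7° = 64.42 m/s; vertical v_y0 = 66.60 sin 14.7° = 16.90 m/s.
Maximum height: H = v_y0² / (2g) = 16.90² / (2 × 10.0) = 14.28 m.

14.3 m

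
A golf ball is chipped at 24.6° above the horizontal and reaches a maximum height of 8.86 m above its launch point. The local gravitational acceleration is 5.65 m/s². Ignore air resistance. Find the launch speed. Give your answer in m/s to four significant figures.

At the peak v_y = 0, so v_y0 = √(2gH) = √(2 × 5.65 × 8.86) = 10.01 m/s.
v_y0 = v₀ sin θ ⇒ v₀ = 10.01 / sin 24.6° = 24.04 m/s.

24.04 m/s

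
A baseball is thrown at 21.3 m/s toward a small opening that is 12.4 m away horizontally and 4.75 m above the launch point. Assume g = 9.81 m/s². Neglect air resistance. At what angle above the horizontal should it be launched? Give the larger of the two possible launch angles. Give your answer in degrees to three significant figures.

81.8°

Trajectory: y = x tanθ − g x² (1 + tan²θ)/(2v₀²). With x = 12.4, y = 4.75, v₀ = 21.3, g = 9.81:
1.662 tan²θ − 12.4 tanθ + (6.412) = 0.
tanθ = [12.4 ± √(12.4² − 4 × 1.662 × (6.412))] / (2 × 1.662) = (12.4 ± 10.54) / 3.325, giving tanθ = 0.5590 or 6.900.
θ = 29.21° or 81.75°; the larger is 81.75°.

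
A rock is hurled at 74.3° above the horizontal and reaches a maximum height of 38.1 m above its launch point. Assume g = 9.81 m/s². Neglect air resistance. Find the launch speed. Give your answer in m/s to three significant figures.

28.4 m/s

At the peak v_y = 0, so v_y0 = √(2gH) = √(2 × 9.81 × 38.1) = 27.34 m/s.
v_y0 = v₀ sin θ ⇒ v₀ = 27.34 / sin 74.3° = 28.40 m/s.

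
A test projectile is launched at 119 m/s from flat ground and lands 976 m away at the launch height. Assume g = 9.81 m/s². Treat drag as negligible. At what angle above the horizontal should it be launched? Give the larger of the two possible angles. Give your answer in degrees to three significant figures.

R = v₀² sin 2θ / g gives sin 2θ = gR/v₀² = 9.81·976/119² = 0.6761.
2θ = 42.54° or 180° − 42.54° = 137.5°, so θ = 21.27° or 68.73°.
The larger angle is 68.73°.

68.7°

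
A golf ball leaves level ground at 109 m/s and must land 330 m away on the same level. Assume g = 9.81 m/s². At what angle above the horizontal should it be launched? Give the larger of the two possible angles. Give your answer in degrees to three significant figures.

82.1°

From R = (v₀²/g) sin 2θ: sin 2θ = 9.81 × 330 / 11881 = 0.2725.
2θ = 15.81° or 180° − 15.81° = 164.2°, so θ = 7.906° or 82.09°.
The larger angle is 82.09°.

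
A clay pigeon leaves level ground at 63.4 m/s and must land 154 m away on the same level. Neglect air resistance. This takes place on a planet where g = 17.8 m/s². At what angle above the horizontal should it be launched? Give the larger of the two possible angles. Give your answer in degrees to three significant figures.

Level-ground range R = v₀² sin(2θ)/g ⇒ sin(2θ) = gR/v₀² = 17.8 × 154 / 63.4² = 0.6820.
2θ = 43.00° or 180° − 43.00° = 137.0°, so θ = 21.50° or 68.50°.
The larger angle is 68.50°.

68.5°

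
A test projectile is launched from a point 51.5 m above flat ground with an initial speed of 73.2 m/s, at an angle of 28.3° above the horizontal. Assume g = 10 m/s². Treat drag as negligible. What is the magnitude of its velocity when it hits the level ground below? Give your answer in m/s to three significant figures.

79.9 m/s

vₓ = 73.20 cos 28.3° = 64.45 m/s; v_y0 = 73.20 sin 28.3° = 34.70 m/s.
The projectile lands when y = 51.5 + (34.70) t − ½·10.0·t² = 0. Positive root: t = (34.70 + √(34.70² + 2·10.0·51.5)) / 10.0 = (34.70 + 47.27) / 10.0 = 8.197 s.
Vertical velocity at impact: v_y = v_y0 − g t = 34.70 − 10.0 × 8.197 = −47.27 m/s.
Speed: |v| = √(vₓ² + v_y²) = √(64.45² + 47.27²) = 79.93 m/s.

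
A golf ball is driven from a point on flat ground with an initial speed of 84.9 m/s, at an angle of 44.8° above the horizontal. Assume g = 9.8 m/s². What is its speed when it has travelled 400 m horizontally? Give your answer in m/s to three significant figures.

Resolve: vₓ = 84.90 cos 44.8° = 60.24 m/s and v_y0 = 84.90 sin 44.8° = 59.82 m/s.
x = vₓ t ⇒ t = 400/60.24 = 6.640 s.
Vertical velocity there: v_y = v_y0 − g t = 59.82 − 9.80 × 6.640 = −5.247 m/s.
Speed: √(vₓ² + v_y²) = √(60.24² + 5.247²) = 60.47 m/s.

60.5 m/s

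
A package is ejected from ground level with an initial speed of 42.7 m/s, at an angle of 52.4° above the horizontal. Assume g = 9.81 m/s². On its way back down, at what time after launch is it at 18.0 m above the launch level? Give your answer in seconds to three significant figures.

6.32 s

Resolve: vₓ = 42.70 cos 52.4° = 26.05 m/s and v_y0 = 42.70 sin 52.4° = 33.83 m/s.
Height y(t) = 33.83 t − 4.905 t² = 18.0 gives 4.905 t² − 33.83 t + 18.0 = 0.
Quadratic formula: t = (33.83 ± √791.36) / 9.81 = (33.83 ± 28.13) / 9.81 → t = 0.5810 s or 6.316 s.
The descending-branch root is 6.316 s.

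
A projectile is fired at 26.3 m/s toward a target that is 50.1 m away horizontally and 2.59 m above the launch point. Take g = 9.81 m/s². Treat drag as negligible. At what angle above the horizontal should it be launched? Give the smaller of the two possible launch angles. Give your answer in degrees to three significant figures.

26.3°

Trajectory: y = x tanθ − g x² (1 + tan²θ)/(2v₀²). With x = 50.1, y = 2.59, v₀ = 26.3, g = 9.81:
17.80 tan²θ − 50.1 tanθ + (20.39) = 0.
tanθ = [50.1 ± √(50.1² − 4 × 17.80 × (20.39))] / (2 × 17.80) = (50.1 ± 32.53) / 35.60, giving tanθ = 0.4935 or 2.321.
θ = 26.27° or 66.69°; the smaller is 26.27°.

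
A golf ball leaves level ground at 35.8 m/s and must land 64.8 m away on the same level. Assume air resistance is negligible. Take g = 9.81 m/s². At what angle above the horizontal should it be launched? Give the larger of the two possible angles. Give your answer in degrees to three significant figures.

75.1°

R = v₀² sin 2θ / g gives sin 2θ = gR/v₀² = 9.81·64.8/35.8² = 0.4960.
2θ = 29.74° or 180° − 29.74° = 150.3°, so θ = 14.87° or 75.13°.
The larger angle is 75.13°.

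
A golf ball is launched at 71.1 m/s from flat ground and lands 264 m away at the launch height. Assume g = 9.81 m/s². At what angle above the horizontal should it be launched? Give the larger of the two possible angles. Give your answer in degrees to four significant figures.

R = v₀² sin 2θ / g gives sin 2θ = gR/v₀² = 9.81·264/71.1² = 0.5123.
2θ = 30.82° or 180° − 30.82° = 149.2°, so θ = 15.41° or 74.59°.
The larger angle is 74.59°.

74.59°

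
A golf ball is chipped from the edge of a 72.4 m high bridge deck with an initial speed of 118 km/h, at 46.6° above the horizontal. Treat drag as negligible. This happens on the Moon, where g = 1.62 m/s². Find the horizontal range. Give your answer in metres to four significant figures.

724.7 m

Convert: 118 km/h = 118/3.6 = 32.78 m/s.
Components: vₓ = 32.78 cos 46.6° = 22.52 m/s, v_y0 = 32.78 sin 46.6° = 23.82 m/s.
With up positive and y = 0 at the ground: y(t) = 72.4 + (23.82) t − 0.8100 t². Setting y = 0 and taking the positive root: t = [23.82 + √(23.82² + 2·1.62·72.4)] / 1.62 = (23.82 + 28.32) / 1.62 = 32.18 s.
Horizontal distance: R = vₓ t = 22.52 × 32.18 = 724.7 m.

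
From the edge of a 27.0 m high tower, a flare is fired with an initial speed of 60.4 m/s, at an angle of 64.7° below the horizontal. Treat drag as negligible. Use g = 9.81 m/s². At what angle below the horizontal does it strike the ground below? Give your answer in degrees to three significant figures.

vₓ = 60.40 cos 64.7° = 25.81 m/s; v_y0 = −54.61 m/s (downward).
With up positive and y = 0 at the ground: y(t) = 27.0 + (−54.61) t − 4.905 t². Setting y = 0 and taking the positive root: t = [−54.61 + √(54.61² + 2·9.81·27.0)] / 9.81 = (−54.61 + 59.26) / 9.81 = 0.4742 s.
At impact: v_y = v_y0 − g t = −59.26 m/s; vₓ = 25.81 m/s.
Angle below horizontal: arctan(|v_y|/vₓ) = arctan(59.26/25.81) = 66.46°.

66.5°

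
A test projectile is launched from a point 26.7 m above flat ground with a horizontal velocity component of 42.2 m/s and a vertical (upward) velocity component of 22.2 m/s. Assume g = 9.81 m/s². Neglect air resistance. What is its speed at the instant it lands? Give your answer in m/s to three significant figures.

The projectile lands when y = 26.7 + (22.20) t − ½·9.81·t² = 0. Positive root: t = (22.20 + √(22.20² + 2·9.81·26.7)) / 9.81 = (22.20 + 31.89) / 9.81 = 5.513 s.
Vertical velocity at impact: v_y = v_y0 − g t = 22.20 − 9.81 × 5.513 = −31.89 m/s.
Speed: |v| = √(vₓ² + v_y²) = √(42.20² + 31.89²) = 52.89 m/s.

52.9 m/s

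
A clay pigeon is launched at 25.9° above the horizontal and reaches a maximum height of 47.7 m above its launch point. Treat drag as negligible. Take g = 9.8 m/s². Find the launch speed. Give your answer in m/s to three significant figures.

70.0 m/s

At the peak v_y = 0, so v_y0 = √(2gH) = √(2 × 9.80 × 47.7) = 30.58 m/s.
v_y0 = v₀ sin θ ⇒ v₀ = 30.58 / sin 25.9° = 70.00 m/s.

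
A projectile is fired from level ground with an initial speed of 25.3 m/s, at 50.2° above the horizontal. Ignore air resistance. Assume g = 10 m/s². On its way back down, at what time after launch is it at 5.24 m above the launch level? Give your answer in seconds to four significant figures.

3.596 s

Horizontal component vₓ = 25.30 cos 50.2° = 16.19 m/s; vertical v_y0 = 25.30 sin 50.2° = 19.44 m/s.
Set y = v_y0 t − ½ g t² = 5.24: 5.000 t² − 19.44 t + 5.24 = 0.
Quadratic formula: t = (19.44 ± √273.02) / 10.0 = (19.44 ± 16.52) / 10.0 → t = 0.2914 s or 3.596 s.
The descending-branch root is 3.596 s.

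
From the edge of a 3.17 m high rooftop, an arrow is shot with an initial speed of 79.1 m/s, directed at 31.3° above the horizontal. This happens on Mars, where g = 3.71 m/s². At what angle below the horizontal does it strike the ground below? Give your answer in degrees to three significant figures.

Resolve: vₓ = 79.10 cos 31.3° = 67.59 m/s and v_y0 = 79.10 sin 31.3° = 41.09 m/s.
With up positive and y = 0 at the ground: y(t) = 3.17 + (41.09) t − 1.855 t². Setting y = 0 and taking the positive root: t = [41.09 + √(41.09² + 2·3.71·3.17)] / 3.71 = (41.09 + 41.38) / 3.71 = 22.23 s.
At impact: v_y = v_y0 − g t = −41.38 m/s; vₓ = 67.59 m/s.
Angle below horizontal: arctan(|v_y|/vₓ) = arctan(41.38/67.59) = 31.48°.

31.5°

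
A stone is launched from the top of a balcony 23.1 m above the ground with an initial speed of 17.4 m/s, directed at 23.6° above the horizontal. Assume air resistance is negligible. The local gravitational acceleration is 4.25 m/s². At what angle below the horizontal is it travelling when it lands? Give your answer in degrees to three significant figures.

Resolve: vₓ = 17.40 cos 23.6° = 15.94 m/s and v_y0 = 17.40 sin 23.6° = 6.966 m/s.
Vertical motion (up positive, ground at y = 0): 2.125 t² − (6.966) t − 23.1 = 0, so t = (6.966 + √(6.966² + 2·4.25·23.1)) / 4.25 = (6.966 + 15.65) / 4.25 = 5.321 s.
At impact: v_y = v_y0 − g t = −15.65 m/s; vₓ = 15.94 m/s.
Angle below horizontal: arctan(|v_y|/vₓ) = arctan(15.65/15.94) = 44.46°.

44.5°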